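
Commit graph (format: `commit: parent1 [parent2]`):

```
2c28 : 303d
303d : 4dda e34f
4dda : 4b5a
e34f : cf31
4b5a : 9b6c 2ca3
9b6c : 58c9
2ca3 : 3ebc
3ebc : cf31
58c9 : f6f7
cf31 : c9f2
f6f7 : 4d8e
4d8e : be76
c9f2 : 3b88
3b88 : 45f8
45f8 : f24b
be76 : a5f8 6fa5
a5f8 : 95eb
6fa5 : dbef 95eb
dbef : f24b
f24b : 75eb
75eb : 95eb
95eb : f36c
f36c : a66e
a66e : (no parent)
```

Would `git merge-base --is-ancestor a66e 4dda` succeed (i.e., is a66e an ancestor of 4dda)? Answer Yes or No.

Ancestors of 4dda (commits reachable by following parents): {2ca3, 3b88, 3ebc, 45f8, 4b5a, 4d8e, 4dda, 58c9, 6fa5, 75eb, 95eb, 9b6c, a5f8, a66e, be76, c9f2, cf31, dbef, f24b, f36c, f6f7}.
a66e is in that set, so it is an ancestor of 4dda.

Yes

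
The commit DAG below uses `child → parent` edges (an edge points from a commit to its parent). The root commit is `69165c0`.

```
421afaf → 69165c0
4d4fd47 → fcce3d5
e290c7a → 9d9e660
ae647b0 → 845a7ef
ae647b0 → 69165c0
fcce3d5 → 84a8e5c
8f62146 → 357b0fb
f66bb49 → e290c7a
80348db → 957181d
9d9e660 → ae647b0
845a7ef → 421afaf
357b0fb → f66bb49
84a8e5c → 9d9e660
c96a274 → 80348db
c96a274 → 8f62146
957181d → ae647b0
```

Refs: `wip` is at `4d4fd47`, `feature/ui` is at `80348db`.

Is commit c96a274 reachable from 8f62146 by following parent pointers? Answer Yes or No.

Ancestors of 8f62146: {357b0fb, 421afaf, 69165c0, 845a7ef, 8f62146, 9d9e660, ae647b0, e290c7a, f66bb49}.
c96a274 is not in that set, so it is not an ancestor of 8f62146.

No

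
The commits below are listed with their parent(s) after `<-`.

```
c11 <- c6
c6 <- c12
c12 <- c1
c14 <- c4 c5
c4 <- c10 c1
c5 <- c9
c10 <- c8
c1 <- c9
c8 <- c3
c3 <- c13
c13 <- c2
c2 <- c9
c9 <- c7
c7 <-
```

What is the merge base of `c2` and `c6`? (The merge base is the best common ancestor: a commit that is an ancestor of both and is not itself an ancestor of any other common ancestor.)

c9

Ancestors of c2: {c2, c7, c9}.
Ancestors of c6: {c1, c12, c6, c7, c9}.
Common ancestors: {c7, c9}.
Among these, c9 is not an ancestor of any other common ancestor — it is the merge base.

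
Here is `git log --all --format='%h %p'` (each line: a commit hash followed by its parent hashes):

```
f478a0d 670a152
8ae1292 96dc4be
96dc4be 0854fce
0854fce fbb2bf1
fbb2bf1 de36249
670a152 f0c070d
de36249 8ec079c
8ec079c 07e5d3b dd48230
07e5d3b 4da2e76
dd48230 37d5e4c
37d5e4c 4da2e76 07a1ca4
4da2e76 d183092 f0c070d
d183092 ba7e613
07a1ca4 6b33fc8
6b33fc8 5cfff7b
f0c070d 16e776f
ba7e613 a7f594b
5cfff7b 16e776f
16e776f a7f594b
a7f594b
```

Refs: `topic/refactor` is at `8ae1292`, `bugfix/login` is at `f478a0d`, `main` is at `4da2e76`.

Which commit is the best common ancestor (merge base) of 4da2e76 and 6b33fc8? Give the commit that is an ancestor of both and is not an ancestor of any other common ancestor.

Ancestors of 4da2e76: {16e776f, 4da2e76, a7f594b, ba7e613, d183092, f0c070d}.
Ancestors of 6b33fc8: {16e776f, 5cfff7b, 6b33fc8, a7f594b}.
Common ancestors: {16e776f, a7f594b}.
Among these, 16e776f is not an ancestor of any other common ancestor — it is the merge base.

16e776f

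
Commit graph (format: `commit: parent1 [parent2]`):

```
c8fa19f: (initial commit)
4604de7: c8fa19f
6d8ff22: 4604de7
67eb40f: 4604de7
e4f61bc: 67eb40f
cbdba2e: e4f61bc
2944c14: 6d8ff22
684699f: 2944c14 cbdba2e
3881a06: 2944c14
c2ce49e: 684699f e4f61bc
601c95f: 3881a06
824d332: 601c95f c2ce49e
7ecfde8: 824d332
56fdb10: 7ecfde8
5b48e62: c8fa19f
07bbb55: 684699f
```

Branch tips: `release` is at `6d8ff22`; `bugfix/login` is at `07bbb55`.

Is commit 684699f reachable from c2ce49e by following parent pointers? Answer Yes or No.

Ancestors of c2ce49e (commits reachable by following parents): {2944c14, 4604de7, 67eb40f, 684699f, 6d8ff22, c2ce49e, c8fa19f, cbdba2e, e4f61bc}.
684699f is in that set, so it is an ancestor of c2ce49e.

Yes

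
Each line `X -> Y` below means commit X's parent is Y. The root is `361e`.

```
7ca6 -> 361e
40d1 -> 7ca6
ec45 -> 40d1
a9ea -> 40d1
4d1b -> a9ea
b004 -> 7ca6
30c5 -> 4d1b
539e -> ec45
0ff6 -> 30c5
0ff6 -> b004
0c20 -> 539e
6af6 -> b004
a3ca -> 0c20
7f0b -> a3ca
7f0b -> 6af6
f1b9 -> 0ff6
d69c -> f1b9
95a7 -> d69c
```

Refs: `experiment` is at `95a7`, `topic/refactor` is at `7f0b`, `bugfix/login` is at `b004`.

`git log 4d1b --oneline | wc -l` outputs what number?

5

Walking parent pointers from 4d1b: reachable set = {361e, 40d1, 4d1b, 7ca6, a9ea}.
That is 5 commits.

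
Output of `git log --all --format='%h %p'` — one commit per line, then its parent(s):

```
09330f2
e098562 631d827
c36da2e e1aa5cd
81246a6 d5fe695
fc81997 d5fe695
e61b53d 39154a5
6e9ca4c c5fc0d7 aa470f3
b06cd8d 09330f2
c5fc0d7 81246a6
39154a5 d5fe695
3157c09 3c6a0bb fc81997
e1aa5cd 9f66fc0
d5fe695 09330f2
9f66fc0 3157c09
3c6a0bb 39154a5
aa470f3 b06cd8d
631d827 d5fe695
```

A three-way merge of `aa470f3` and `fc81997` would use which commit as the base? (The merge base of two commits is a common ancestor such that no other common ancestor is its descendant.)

Ancestors of aa470f3: {09330f2, aa470f3, b06cd8d}.
Ancestors of fc81997: {09330f2, d5fe695, fc81997}.
Common ancestors: {09330f2}.
The only common ancestor is 09330f2, so it is the merge base.

09330f2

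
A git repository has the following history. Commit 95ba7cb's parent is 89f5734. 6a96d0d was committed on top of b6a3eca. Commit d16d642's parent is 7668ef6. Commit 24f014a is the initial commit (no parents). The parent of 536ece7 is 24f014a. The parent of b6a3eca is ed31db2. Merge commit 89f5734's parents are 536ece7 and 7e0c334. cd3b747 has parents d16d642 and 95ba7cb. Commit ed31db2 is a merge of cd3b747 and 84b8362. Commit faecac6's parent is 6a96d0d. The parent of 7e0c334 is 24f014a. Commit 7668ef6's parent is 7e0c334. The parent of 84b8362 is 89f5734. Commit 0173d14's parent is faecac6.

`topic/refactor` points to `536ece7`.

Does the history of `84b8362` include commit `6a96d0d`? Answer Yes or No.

No

Ancestors of 84b8362: {24f014a, 536ece7, 7e0c334, 84b8362, 89f5734}.
6a96d0d is not in that set, so it is not an ancestor of 84b8362.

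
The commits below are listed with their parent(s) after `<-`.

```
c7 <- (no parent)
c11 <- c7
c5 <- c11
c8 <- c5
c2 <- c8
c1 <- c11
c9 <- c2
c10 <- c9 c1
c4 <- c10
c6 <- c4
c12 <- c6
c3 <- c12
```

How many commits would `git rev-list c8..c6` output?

6

Reachable from c6: {c1, c10, c11, c2, c4, c5, c6, c7, c8, c9}.
Reachable from c8: {c11, c5, c7, c8}.
In c6's history but not c8's: {c1, c10, c2, c4, c6, c9} — 6 commits.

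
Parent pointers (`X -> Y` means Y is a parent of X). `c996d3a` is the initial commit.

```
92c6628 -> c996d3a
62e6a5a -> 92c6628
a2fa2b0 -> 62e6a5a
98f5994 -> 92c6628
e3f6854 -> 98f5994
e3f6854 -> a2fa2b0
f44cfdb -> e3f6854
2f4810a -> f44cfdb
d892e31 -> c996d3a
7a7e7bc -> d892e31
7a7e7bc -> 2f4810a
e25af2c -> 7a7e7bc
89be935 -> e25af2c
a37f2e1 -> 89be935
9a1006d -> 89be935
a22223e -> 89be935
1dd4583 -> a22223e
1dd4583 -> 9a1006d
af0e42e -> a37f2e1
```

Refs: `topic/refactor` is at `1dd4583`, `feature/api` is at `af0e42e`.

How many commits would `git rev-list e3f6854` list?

Walking parent pointers from e3f6854: reachable set = {62e6a5a, 92c6628, 98f5994, a2fa2b0, c996d3a, e3f6854}.
That is 6 commits.

6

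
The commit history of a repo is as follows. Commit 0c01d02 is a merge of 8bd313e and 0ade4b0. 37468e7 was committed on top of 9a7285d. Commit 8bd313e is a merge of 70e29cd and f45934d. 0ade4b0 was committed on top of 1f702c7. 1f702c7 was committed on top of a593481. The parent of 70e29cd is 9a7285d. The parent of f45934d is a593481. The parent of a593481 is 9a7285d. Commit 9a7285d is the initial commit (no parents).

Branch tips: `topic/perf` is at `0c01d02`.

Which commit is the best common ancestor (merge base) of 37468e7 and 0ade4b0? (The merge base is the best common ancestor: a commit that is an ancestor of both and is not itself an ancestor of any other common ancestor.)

Ancestors of 37468e7: {37468e7, 9a7285d}.
Ancestors of 0ade4b0: {0ade4b0, 1f702c7, 9a7285d, a593481}.
Common ancestors: {9a7285d}.
The only common ancestor is 9a7285d, so it is the merge base.

9a7285d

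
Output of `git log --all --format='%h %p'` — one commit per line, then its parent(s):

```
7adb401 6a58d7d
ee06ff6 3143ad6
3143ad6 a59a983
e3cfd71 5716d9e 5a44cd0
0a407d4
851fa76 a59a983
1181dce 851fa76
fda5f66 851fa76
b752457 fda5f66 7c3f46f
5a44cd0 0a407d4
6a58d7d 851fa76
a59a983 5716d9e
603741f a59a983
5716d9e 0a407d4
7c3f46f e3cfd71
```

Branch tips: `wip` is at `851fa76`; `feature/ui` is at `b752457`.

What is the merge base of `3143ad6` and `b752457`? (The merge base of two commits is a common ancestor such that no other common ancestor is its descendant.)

Ancestors of 3143ad6: {0a407d4, 3143ad6, 5716d9e, a59a983}.
Ancestors of b752457: {0a407d4, 5716d9e, 5a44cd0, 7c3f46f, 851fa76, a59a983, b752457, e3cfd71, fda5f66}.
Common ancestors: {0a407d4, 5716d9e, a59a983}.
Among these, a59a983 is not an ancestor of any other common ancestor — it is the merge base.

a59a983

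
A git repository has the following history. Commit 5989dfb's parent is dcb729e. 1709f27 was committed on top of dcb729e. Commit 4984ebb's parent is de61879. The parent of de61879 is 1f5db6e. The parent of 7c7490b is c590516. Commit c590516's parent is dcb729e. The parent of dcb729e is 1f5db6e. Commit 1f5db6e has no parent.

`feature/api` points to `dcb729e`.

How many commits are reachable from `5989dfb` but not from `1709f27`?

Reachable from 5989dfb: {1f5db6e, 5989dfb, dcb729e}.
Reachable from 1709f27: {1709f27, 1f5db6e, dcb729e}.
In 5989dfb's history but not 1709f27's: {5989dfb} — 1 commit.

1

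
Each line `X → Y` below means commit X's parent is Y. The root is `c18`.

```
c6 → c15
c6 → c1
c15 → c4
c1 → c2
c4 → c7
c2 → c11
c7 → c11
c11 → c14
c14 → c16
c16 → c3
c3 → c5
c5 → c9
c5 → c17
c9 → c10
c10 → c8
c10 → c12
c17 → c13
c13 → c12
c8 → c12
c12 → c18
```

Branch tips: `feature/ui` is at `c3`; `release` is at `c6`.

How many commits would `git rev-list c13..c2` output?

Reachable from c2: {c10, c11, c12, c13, c14, c16, c17, c18, c2, c3, c5, c8, c9}.
Reachable from c13: {c12, c13, c18}.
In c2's history but not c13's: {c10, c11, c14, c16, c17, c2, c3, c5, c8, c9} — 10 commits.

10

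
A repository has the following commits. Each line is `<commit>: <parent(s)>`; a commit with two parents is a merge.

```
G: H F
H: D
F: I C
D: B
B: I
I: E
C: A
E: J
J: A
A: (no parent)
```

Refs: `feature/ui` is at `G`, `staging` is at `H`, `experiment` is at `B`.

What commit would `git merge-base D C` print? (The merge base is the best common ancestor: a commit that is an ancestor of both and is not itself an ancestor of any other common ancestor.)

A

Ancestors of D: {A, B, D, E, I, J}.
Ancestors of C: {A, C}.
Common ancestors: {A}.
The only common ancestor is A, so it is the merge base.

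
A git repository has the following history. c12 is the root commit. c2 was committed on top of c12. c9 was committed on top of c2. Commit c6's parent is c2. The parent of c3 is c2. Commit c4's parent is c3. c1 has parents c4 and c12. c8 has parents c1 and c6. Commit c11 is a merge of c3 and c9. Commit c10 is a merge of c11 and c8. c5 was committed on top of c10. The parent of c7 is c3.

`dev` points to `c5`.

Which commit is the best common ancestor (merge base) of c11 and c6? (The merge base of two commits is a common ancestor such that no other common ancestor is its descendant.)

c2

Ancestors of c11: {c11, c12, c2, c3, c9}.
Ancestors of c6: {c12, c2, c6}.
Common ancestors: {c12, c2}.
Among these, c2 is not an ancestor of any other common ancestor — it is the merge base.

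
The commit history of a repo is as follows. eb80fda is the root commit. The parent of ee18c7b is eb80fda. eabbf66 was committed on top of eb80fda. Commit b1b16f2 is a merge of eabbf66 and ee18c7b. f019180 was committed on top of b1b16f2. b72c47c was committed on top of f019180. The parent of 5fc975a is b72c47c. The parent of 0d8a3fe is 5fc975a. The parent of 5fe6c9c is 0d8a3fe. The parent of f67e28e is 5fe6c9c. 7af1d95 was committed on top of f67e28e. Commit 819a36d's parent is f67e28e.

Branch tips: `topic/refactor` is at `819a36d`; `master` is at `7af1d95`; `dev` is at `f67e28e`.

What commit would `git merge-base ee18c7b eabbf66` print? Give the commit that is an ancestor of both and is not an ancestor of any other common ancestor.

eb80fda

Ancestors of ee18c7b: {eb80fda, ee18c7b}.
Ancestors of eabbf66: {eabbf66, eb80fda}.
Common ancestors: {eb80fda}.
The only common ancestor is eb80fda, so it is the merge base.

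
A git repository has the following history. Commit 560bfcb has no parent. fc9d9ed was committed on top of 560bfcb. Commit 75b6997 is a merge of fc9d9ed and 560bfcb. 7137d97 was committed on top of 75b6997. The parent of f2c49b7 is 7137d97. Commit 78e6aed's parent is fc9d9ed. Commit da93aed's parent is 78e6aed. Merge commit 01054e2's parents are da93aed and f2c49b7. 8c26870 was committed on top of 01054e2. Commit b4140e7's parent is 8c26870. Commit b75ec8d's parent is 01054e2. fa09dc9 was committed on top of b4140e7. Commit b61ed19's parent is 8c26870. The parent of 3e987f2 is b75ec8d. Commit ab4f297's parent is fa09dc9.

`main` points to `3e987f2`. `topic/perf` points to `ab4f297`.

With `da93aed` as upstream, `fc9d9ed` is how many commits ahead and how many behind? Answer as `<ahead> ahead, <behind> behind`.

Reachable from fc9d9ed: {560bfcb, fc9d9ed}.
Reachable from da93aed: {560bfcb, 78e6aed, da93aed, fc9d9ed}.
Only in fc9d9ed's history (ahead): {} — 0.
Only in da93aed's history (behind): {78e6aed, da93aed} — 2.

0 ahead, 2 behind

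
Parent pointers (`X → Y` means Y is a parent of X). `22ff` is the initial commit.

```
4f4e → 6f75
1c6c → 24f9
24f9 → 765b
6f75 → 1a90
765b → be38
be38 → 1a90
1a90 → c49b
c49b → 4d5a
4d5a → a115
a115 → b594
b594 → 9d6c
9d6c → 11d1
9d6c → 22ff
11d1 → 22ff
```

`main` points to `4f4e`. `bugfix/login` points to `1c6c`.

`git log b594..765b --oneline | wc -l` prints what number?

6

Reachable from 765b: {11d1, 1a90, 22ff, 4d5a, 765b, 9d6c, a115, b594, be38, c49b}.
Reachable from b594: {11d1, 22ff, 9d6c, b594}.
In 765b's history but not b594's: {1a90, 4d5a, 765b, a115, be38, c49b} — 6 commits.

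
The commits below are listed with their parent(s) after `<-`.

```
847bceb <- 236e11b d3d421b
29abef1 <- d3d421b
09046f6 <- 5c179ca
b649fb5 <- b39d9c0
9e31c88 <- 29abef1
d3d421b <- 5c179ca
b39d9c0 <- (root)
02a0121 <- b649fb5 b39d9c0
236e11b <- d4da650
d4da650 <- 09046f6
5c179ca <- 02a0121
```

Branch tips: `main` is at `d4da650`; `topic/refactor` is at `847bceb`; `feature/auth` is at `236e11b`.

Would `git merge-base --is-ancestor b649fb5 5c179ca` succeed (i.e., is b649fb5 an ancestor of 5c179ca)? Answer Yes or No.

Yes

Ancestors of 5c179ca (commits reachable by following parents): {02a0121, 5c179ca, b39d9c0, b649fb5}.
b649fb5 is in that set, so it is an ancestor of 5c179ca.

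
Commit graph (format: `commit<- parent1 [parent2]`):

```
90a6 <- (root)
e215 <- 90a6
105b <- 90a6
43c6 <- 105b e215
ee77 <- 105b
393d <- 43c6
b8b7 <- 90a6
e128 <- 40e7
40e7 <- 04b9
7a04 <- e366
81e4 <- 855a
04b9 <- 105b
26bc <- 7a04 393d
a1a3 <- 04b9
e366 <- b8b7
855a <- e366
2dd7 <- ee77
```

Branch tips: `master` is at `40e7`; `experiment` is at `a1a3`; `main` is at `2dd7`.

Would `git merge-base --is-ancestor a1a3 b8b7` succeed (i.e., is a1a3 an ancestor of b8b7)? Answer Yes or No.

Ancestors of b8b7: {90a6, b8b7}.
a1a3 is not in that set, so it is not an ancestor of b8b7.

No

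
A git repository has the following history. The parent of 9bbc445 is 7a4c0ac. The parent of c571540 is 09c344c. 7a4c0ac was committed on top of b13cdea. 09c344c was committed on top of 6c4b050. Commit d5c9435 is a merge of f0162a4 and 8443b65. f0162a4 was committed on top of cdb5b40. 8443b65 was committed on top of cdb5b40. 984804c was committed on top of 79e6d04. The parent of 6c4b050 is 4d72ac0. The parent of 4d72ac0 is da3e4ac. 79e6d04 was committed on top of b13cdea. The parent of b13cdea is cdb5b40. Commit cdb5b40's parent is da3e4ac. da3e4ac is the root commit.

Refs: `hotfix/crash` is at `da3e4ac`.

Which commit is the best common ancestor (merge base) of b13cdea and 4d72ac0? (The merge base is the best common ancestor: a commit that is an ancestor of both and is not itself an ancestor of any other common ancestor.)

Ancestors of b13cdea: {b13cdea, cdb5b40, da3e4ac}.
Ancestors of 4d72ac0: {4d72ac0, da3e4ac}.
Common ancestors: {da3e4ac}.
The only common ancestor is da3e4ac, so it is the merge base.

da3e4ac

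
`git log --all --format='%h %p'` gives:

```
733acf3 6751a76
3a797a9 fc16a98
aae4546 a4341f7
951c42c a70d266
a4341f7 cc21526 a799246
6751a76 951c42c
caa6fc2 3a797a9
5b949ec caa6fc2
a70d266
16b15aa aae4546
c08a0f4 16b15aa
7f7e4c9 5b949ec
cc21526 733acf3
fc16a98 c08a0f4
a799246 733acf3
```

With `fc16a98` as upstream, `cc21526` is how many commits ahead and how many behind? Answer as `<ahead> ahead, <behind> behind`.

0 ahead, 6 behind

Reachable from cc21526: {6751a76, 733acf3, 951c42c, a70d266, cc21526}.
Reachable from fc16a98: {16b15aa, 6751a76, 733acf3, 951c42c, a4341f7, a70d266, a799246, aae4546, c08a0f4, cc21526, fc16a98}.
Only in cc21526's history (ahead): {} — 0.
Only in fc16a98's history (behind): {16b15aa, a4341f7, a799246, aae4546, c08a0f4, fc16a98} — 6.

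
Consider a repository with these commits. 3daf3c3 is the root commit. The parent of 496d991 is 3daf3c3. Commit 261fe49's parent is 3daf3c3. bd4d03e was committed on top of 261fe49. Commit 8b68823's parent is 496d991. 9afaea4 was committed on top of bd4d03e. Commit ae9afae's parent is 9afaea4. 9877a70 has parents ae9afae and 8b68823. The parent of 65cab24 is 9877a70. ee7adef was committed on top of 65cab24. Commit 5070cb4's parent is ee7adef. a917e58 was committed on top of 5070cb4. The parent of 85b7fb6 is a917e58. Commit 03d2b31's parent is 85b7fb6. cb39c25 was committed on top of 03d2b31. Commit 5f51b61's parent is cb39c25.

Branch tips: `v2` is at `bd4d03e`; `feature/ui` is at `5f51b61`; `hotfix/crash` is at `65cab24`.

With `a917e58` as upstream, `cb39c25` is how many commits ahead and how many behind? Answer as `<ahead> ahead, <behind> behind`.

3 ahead, 0 behind

Reachable from cb39c25: {03d2b31, 261fe49, 3daf3c3, 496d991, 5070cb4, 65cab24, 85b7fb6, 8b68823, 9877a70, 9afaea4, a917e58, ae9afae, bd4d03e, cb39c25, ee7adef}.
Reachable from a917e58: {261fe49, 3daf3c3, 496d991, 5070cb4, 65cab24, 8b68823, 9877a70, 9afaea4, a917e58, ae9afae, bd4d03e, ee7adef}.
Only in cb39c25's history (ahead): {03d2b31, 85b7fb6, cb39c25} — 3.
Only in a917e58's history (behind): {} — 0.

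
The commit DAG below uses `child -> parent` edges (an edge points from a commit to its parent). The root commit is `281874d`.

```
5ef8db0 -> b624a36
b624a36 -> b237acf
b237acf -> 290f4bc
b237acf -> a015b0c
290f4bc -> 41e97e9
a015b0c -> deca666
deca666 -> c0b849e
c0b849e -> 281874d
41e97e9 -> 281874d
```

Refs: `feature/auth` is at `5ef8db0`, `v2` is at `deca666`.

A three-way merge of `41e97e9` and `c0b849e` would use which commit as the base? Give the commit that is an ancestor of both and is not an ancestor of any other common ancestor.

Ancestors of 41e97e9: {281874d, 41e97e9}.
Ancestors of c0b849e: {281874d, c0b849e}.
Common ancestors: {281874d}.
The only common ancestor is 281874d, so it is the merge base.

281874d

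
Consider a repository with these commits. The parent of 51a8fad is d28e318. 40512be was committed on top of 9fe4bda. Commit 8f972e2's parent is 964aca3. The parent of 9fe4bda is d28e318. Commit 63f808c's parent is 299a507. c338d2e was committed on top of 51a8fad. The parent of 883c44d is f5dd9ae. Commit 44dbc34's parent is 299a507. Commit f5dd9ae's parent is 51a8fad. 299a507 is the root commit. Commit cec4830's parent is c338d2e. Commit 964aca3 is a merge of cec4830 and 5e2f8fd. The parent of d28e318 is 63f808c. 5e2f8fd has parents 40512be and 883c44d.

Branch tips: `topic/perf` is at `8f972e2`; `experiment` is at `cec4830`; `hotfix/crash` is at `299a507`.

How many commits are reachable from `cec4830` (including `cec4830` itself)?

Walking parent pointers from cec4830: reachable set = {299a507, 51a8fad, 63f808c, c338d2e, cec4830, d28e318}.
That is 6 commits.

6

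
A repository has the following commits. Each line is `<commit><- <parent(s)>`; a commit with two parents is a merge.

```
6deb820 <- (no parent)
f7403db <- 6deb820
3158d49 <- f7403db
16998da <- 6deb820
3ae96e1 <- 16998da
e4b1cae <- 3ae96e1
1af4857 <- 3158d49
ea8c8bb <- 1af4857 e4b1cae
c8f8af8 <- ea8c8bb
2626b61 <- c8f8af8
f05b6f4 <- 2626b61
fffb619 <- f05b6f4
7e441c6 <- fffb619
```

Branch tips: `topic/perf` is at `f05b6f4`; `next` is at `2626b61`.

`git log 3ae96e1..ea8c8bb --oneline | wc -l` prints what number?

Reachable from ea8c8bb: {16998da, 1af4857, 3158d49, 3ae96e1, 6deb820, e4b1cae, ea8c8bb, f7403db}.
Reachable from 3ae96e1: {16998da, 3ae96e1, 6deb820}.
In ea8c8bb's history but not 3ae96e1's: {1af4857, 3158d49, e4b1cae, ea8c8bb, f7403db} — 5 commits.

5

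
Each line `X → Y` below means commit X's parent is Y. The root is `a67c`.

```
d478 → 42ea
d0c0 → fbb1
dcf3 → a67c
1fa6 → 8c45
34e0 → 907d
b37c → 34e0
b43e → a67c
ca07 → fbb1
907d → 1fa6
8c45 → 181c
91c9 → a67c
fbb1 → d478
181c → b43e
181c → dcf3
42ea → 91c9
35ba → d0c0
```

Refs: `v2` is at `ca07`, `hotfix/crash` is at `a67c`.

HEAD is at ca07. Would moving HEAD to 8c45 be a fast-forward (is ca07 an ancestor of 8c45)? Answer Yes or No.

A fast-forward from ca07 to 8c45 is possible iff ca07 is an ancestor of 8c45.
Ancestors of 8c45: {181c, 8c45, a67c, b43e, dcf3}.
ca07 is not among them, so fast-forward is not possible.

No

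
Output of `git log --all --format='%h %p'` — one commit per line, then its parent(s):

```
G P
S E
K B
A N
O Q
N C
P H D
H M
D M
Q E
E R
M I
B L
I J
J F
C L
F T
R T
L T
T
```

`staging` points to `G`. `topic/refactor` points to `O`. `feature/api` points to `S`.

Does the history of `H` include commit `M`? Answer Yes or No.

Ancestors of H (commits reachable by following parents): {F, H, I, J, M, T}.
M is in that set, so it is an ancestor of H.

Yes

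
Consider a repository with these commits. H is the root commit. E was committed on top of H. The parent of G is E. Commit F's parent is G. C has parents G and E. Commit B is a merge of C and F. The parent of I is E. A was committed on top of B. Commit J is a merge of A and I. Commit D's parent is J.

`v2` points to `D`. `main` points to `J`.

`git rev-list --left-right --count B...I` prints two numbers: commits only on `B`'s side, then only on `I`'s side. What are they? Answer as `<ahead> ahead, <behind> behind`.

Reachable from B: {B, C, E, F, G, H}.
Reachable from I: {E, H, I}.
Only in B's history (ahead): {B, C, F, G} — 4.
Only in I's history (behind): {I} — 1.

4 ahead, 1 behind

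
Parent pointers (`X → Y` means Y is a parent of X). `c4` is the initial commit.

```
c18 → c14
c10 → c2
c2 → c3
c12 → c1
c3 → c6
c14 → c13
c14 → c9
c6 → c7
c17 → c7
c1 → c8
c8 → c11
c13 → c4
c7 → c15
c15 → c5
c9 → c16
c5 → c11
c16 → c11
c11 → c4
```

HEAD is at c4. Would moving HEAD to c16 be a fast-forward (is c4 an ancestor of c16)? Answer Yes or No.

Yes

A fast-forward from c4 to c16 is possible iff c4 is an ancestor of c16.
Ancestors of c16: {c11, c16, c4}.
c4 is among them, so fast-forward is possible.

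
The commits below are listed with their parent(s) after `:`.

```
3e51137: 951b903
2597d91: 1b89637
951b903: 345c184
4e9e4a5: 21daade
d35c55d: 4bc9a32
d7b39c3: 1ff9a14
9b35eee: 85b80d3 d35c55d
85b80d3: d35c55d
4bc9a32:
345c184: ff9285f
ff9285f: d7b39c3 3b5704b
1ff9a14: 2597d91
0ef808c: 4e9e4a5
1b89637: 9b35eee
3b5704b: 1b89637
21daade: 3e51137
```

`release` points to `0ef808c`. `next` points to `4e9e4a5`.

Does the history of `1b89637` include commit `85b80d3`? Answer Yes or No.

Ancestors of 1b89637 (commits reachable by following parents): {1b89637, 4bc9a32, 85b80d3, 9b35eee, d35c55d}.
85b80d3 is in that set, so it is an ancestor of 1b89637.

Yes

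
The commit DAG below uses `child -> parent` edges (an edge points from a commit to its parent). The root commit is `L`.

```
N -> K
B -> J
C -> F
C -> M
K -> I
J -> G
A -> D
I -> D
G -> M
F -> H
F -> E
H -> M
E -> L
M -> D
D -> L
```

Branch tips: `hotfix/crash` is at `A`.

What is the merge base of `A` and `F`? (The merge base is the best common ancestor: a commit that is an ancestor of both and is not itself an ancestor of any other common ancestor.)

D

Ancestors of A: {A, D, L}.
Ancestors of F: {D, E, F, H, L, M}.
Common ancestors: {D, L}.
Among these, D is not an ancestor of any other common ancestor — it is the merge base.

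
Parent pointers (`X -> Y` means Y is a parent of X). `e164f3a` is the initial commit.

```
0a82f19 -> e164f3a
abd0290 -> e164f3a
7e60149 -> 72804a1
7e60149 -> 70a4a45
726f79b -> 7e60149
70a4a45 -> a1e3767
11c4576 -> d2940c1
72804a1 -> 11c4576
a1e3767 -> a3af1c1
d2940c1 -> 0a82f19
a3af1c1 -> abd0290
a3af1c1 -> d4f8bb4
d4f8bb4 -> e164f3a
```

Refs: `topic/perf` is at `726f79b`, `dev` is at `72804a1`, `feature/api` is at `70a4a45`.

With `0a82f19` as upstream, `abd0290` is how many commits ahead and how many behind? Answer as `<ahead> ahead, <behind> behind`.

Reachable from abd0290: {abd0290, e164f3a}.
Reachable from 0a82f19: {0a82f19, e164f3a}.
Only in abd0290's history (ahead): {abd0290} — 1.
Only in 0a82f19's history (behind): {0a82f19} — 1.

1 ahead, 1 behind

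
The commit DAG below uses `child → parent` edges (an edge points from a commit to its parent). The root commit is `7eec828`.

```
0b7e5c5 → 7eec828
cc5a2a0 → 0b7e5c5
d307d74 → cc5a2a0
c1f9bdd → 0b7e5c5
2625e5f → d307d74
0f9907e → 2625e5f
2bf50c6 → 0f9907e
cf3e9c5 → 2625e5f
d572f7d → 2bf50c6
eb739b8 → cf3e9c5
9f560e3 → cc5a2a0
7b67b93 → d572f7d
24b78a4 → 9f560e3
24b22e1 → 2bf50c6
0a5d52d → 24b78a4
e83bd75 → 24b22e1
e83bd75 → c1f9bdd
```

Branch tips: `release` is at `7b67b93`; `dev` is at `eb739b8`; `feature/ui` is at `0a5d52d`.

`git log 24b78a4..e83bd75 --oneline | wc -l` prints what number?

7

Reachable from e83bd75: {0b7e5c5, 0f9907e, 24b22e1, 2625e5f, 2bf50c6, 7eec828, c1f9bdd, cc5a2a0, d307d74, e83bd75}.
Reachable from 24b78a4: {0b7e5c5, 24b78a4, 7eec828, 9f560e3, cc5a2a0}.
In e83bd75's history but not 24b78a4's: {0f9907e, 24b22e1, 2625e5f, 2bf50c6, c1f9bdd, d307d74, e83bd75} — 7 commits.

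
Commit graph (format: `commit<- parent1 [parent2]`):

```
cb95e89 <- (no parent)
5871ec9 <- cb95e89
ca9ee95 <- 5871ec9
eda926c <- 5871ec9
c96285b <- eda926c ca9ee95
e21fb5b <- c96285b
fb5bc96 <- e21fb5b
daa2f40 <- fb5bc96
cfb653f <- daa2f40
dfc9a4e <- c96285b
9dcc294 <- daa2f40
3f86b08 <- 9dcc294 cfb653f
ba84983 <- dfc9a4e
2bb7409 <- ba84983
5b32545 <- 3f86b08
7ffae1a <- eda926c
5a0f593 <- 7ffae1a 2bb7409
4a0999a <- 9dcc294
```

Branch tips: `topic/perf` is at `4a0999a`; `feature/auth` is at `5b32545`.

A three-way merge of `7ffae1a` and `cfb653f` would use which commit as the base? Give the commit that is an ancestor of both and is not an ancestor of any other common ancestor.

eda926c

Ancestors of 7ffae1a: {5871ec9, 7ffae1a, cb95e89, eda926c}.
Ancestors of cfb653f: {5871ec9, c96285b, ca9ee95, cb95e89, cfb653f, daa2f40, e21fb5b, eda926c, fb5bc96}.
Common ancestors: {5871ec9, cb95e89, eda926c}.
Among these, eda926c is not an ancestor of any other common ancestor — it is the merge base.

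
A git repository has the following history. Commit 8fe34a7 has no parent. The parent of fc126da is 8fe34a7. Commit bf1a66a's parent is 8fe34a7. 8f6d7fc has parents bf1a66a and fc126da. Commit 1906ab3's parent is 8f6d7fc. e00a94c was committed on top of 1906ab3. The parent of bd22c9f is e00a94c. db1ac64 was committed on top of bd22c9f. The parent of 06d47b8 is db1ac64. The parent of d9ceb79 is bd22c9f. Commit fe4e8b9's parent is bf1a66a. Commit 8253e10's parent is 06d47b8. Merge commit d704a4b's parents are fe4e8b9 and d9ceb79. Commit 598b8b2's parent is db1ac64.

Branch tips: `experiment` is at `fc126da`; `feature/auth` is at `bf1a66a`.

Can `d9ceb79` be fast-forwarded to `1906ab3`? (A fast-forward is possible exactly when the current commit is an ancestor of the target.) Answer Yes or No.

No

A fast-forward from d9ceb79 to 1906ab3 is possible iff d9ceb79 is an ancestor of 1906ab3.
Ancestors of 1906ab3: {1906ab3, 8f6d7fc, 8fe34a7, bf1a66a, fc126da}.
d9ceb79 is not among them, so fast-forward is not possible.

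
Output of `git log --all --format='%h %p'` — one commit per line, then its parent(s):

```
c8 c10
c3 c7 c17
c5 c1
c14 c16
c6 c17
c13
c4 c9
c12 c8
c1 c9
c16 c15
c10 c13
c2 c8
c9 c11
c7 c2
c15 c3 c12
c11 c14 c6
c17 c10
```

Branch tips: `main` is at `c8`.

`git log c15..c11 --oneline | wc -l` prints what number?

4

Reachable from c11: {c10, c11, c12, c13, c14, c15, c16, c17, c2, c3, c6, c7, c8}.
Reachable from c15: {c10, c12, c13, c15, c17, c2, c3, c7, c8}.
In c11's history but not c15's: {c11, c14, c16, c6} — 4 commits.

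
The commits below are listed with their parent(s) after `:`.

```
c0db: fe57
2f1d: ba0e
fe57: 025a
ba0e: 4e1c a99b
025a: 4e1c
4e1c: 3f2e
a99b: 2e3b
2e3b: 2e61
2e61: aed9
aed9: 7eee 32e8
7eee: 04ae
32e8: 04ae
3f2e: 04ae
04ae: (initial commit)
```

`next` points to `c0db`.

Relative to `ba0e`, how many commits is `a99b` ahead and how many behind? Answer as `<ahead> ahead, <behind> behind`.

0 ahead, 3 behind

Reachable from a99b: {04ae, 2e3b, 2e61, 32e8, 7eee, a99b, aed9}.
Reachable from ba0e: {04ae, 2e3b, 2e61, 32e8, 3f2e, 4e1c, 7eee, a99b, aed9, ba0e}.
Only in a99b's history (ahead): {} — 0.
Only in ba0e's history (behind): {3f2e, 4e1c, ba0e} — 3.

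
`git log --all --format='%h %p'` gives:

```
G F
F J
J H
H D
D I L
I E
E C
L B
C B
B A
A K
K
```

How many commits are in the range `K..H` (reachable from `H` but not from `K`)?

Reachable from H: {A, B, C, D, E, H, I, K, L}.
Reachable from K: {K}.
In H's history but not K's: {A, B, C, D, E, H, I, L} — 8 commits.

8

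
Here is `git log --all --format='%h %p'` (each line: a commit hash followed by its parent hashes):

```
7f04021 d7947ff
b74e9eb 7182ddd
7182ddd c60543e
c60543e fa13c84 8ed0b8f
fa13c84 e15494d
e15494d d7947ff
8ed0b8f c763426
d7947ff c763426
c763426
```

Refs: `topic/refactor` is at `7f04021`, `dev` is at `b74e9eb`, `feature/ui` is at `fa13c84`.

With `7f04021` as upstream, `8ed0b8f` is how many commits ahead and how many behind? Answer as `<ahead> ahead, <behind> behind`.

Reachable from 8ed0b8f: {8ed0b8f, c763426}.
Reachable from 7f04021: {7f04021, c763426, d7947ff}.
Only in 8ed0b8f's history (ahead): {8ed0b8f} — 1.
Only in 7f04021's history (behind): {7f04021, d7947ff} — 2.

1 ahead, 2 behind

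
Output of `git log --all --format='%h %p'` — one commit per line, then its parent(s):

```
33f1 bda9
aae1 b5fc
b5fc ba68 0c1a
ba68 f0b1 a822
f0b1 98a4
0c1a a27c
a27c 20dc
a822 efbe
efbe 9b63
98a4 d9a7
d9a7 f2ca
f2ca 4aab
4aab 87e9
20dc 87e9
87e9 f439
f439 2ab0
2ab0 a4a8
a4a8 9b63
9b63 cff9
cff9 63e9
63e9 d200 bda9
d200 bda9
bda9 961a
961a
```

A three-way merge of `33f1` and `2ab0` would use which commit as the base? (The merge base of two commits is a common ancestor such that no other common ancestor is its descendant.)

Ancestors of 33f1: {33f1, 961a, bda9}.
Ancestors of 2ab0: {2ab0, 63e9, 961a, 9b63, a4a8, bda9, cff9, d200}.
Common ancestors: {961a, bda9}.
Among these, bda9 is not an ancestor of any other common ancestor — it is the merge base.

bda9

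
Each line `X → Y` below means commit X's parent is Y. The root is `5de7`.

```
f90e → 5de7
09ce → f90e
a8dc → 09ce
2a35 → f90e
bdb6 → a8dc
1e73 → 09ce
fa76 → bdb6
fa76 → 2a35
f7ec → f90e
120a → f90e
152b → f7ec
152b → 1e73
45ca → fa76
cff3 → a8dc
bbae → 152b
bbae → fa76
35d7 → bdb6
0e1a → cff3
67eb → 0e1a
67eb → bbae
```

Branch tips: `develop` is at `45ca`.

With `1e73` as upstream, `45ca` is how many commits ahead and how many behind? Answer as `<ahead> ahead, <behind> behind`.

Reachable from 45ca: {09ce, 2a35, 45ca, 5de7, a8dc, bdb6, f90e, fa76}.
Reachable from 1e73: {09ce, 1e73, 5de7, f90e}.
Only in 45ca's history (ahead): {2a35, 45ca, a8dc, bdb6, fa76} — 5.
Only in 1e73's history (behind): {1e73} — 1.

5 ahead, 1 behind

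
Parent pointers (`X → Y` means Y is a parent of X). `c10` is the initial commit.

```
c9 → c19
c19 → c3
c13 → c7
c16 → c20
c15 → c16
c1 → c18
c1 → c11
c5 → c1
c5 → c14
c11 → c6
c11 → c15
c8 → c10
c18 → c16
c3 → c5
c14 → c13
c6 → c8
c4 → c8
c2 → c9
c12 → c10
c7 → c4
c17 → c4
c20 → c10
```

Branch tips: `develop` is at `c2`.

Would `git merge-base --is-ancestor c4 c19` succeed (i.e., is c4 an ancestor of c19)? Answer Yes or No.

Ancestors of c19 (commits reachable by following parents): {c1, c10, c11, c13, c14, c15, c16, c18, c19, c20, c3, c4, c5, c6, c7, c8}.
c4 is in that set, so it is an ancestor of c19.

Yes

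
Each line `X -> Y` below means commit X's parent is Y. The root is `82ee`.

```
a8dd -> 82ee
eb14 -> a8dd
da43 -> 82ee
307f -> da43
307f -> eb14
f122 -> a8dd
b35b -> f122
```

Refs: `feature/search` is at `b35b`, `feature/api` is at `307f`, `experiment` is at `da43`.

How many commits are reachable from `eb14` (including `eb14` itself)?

Walking parent pointers from eb14: reachable set = {82ee, a8dd, eb14}.
That is 3 commits.

3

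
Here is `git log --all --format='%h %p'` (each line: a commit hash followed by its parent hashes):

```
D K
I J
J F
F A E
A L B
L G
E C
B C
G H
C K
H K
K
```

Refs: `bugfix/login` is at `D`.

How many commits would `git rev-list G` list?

3

Walking parent pointers from G: reachable set = {G, H, K}.
That is 3 commits.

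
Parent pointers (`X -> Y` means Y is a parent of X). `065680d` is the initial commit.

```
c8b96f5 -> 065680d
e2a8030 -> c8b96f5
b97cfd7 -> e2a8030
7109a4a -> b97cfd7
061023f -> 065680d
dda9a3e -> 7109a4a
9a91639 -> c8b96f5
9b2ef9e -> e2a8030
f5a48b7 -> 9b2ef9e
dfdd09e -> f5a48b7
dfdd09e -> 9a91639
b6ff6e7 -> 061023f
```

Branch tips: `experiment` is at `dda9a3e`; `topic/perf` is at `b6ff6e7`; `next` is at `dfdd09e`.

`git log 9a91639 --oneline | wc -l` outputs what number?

Walking parent pointers from 9a91639: reachable set = {065680d, 9a91639, c8b96f5}.
That is 3 commits.

3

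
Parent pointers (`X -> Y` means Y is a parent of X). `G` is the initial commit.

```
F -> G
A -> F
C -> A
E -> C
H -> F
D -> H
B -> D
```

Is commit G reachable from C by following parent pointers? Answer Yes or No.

Yes

Ancestors of C (commits reachable by following parents): {A, C, F, G}.
G is in that set, so it is an ancestor of C.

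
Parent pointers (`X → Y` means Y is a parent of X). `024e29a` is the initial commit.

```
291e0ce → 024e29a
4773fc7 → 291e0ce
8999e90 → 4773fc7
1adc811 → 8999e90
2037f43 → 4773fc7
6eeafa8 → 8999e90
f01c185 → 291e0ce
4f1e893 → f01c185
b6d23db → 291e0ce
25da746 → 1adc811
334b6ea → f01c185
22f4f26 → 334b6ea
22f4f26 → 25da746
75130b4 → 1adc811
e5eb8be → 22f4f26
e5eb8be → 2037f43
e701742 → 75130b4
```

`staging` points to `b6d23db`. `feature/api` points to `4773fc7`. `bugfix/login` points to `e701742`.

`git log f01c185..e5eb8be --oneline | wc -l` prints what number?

Reachable from e5eb8be: {024e29a, 1adc811, 2037f43, 22f4f26, 25da746, 291e0ce, 334b6ea, 4773fc7, 8999e90, e5eb8be, f01c185}.
Reachable from f01c185: {024e29a, 291e0ce, f01c185}.
In e5eb8be's history but not f01c185's: {1adc811, 2037f43, 22f4f26, 25da746, 334b6ea, 4773fc7, 8999e90, e5eb8be} — 8 commits.

8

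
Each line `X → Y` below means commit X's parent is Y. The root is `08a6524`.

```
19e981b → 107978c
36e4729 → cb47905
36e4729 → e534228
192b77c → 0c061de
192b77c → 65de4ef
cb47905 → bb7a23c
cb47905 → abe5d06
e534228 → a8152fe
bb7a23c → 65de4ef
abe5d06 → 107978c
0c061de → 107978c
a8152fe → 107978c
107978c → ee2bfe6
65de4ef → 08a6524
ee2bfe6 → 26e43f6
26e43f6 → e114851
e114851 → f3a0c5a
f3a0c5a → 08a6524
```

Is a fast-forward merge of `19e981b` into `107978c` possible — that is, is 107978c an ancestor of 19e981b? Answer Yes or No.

A fast-forward from 107978c to 19e981b is possible iff 107978c is an ancestor of 19e981b.
Ancestors of 19e981b: {08a6524, 107978c, 19e981b, 26e43f6, e114851, ee2bfe6, f3a0c5a}.
107978c is among them, so fast-forward is possible.

Yes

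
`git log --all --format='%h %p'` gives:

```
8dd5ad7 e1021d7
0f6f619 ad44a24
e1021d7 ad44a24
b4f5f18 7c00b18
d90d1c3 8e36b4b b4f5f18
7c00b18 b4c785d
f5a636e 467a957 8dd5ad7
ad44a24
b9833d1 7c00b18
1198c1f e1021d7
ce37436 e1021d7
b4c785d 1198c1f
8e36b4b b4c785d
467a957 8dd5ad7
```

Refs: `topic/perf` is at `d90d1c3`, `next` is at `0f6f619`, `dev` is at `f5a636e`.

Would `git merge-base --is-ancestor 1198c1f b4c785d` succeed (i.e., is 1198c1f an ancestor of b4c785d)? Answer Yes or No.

Yes

Ancestors of b4c785d (commits reachable by following parents): {1198c1f, ad44a24, b4c785d, e1021d7}.
1198c1f is in that set, so it is an ancestor of b4c785d.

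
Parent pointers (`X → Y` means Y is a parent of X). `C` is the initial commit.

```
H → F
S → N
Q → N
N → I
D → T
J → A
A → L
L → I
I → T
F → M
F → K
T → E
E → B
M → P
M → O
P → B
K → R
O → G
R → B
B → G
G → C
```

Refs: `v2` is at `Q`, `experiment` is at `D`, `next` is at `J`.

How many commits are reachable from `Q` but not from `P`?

5

Reachable from Q: {B, C, E, G, I, N, Q, T}.
Reachable from P: {B, C, G, P}.
In Q's history but not P's: {E, I, N, Q, T} — 5 commits.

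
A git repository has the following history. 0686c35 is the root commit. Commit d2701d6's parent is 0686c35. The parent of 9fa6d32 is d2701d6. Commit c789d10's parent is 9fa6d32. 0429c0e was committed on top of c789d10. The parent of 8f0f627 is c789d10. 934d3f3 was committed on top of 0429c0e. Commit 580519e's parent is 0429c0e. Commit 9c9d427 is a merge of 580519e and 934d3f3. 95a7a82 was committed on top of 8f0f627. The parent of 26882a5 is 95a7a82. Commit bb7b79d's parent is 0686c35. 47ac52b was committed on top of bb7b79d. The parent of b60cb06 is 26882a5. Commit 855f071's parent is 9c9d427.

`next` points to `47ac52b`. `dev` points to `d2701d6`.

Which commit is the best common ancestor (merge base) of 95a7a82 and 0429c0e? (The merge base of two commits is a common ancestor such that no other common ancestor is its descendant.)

Ancestors of 95a7a82: {0686c35, 8f0f627, 95a7a82, 9fa6d32, c789d10, d2701d6}.
Ancestors of 0429c0e: {0429c0e, 0686c35, 9fa6d32, c789d10, d2701d6}.
Common ancestors: {0686c35, 9fa6d32, c789d10, d2701d6}.
Among these, c789d10 is not an ancestor of any other common ancestor — it is the merge base.

c789d10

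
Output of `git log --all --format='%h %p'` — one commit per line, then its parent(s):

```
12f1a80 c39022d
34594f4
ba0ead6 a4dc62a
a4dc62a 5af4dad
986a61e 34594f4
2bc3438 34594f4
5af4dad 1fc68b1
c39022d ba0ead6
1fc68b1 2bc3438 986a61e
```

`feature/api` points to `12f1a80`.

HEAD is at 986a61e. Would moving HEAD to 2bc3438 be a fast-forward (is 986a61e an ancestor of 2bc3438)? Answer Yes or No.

A fast-forward from 986a61e to 2bc3438 is possible iff 986a61e is an ancestor of 2bc3438.
Ancestors of 2bc3438: {2bc3438, 34594f4}.
986a61e is not among them, so fast-forward is not possible.

No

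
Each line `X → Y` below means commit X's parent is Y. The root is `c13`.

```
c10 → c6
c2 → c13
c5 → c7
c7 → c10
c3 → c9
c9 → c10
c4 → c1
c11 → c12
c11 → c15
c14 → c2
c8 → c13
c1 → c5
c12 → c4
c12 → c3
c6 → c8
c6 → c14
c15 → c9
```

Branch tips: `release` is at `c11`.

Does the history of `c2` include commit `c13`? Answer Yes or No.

Ancestors of c2 (commits reachable by following parents): {c13, c2}.
c13 is in that set, so it is an ancestor of c2.

Yes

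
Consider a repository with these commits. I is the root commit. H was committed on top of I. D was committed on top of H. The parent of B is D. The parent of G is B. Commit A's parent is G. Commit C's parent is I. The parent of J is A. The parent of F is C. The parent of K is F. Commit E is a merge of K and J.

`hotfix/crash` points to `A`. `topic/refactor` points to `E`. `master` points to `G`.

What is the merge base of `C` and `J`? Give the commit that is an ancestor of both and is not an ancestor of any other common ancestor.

I

Ancestors of C: {C, I}.
Ancestors of J: {A, B, D, G, H, I, J}.
Common ancestors: {I}.
The only common ancestor is I, so it is the merge base.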